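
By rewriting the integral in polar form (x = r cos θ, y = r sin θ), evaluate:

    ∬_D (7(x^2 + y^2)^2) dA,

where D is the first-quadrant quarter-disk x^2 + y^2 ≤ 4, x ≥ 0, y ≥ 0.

The region D is 0 ≤ r ≤ 2, 0 ≤ θ ≤ π/2 in polar coordinates, where x = r cos(θ), y = r sin(θ), and dA = r dr dθ.

Under the substitution, the integrand becomes 7r^4, so

    ∬_D (7(x^2 + y^2)^2) dA = ∫_{0}^{π/2} ∫_{0}^{2} (7r^4) · r dr dθ.

Inner integral (in r): ∫_{0}^{2} (7r^4) · r dr = 224/3.

Outer integral (in θ): ∫_{0}^{π/2} (224/3) dθ = 112π/3.

Therefore ∬_D (7(x^2 + y^2)^2) dA = 112π/3.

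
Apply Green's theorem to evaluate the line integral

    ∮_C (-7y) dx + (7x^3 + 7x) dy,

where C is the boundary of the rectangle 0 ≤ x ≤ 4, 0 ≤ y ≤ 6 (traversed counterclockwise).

Green's theorem converts the closed line integral into a double integral over the enclosed region D:

    ∮_C P dx + Q dy = ∬_D (∂Q/∂x - ∂P/∂y) dA.

Here P = -7y, Q = 7x^3 + 7x, so

    ∂Q/∂x = 21x^2 + 7,    ∂P/∂y = -7,
    ∂Q/∂x - ∂P/∂y = 21x^2 + 14.

D is the region 0 ≤ x ≤ 4, 0 ≤ y ≤ 6. Evaluating the double integral:

    ∬_D (21x^2 + 14) dA = ∫_0^{4} ∫_0^{6} (21x^2 + 14) dy dx.

Inner (y from 0 to 6): 126x^2 + 84.
Outer (x from 0 to 4): 3024.

Therefore ∮_C P dx + Q dy = 3024.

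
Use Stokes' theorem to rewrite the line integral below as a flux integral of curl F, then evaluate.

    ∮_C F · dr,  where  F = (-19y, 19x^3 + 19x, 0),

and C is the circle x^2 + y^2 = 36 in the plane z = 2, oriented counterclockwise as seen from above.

Let S be the flat disk x^2 + y^2 ≤ 36 in the plane z = 2, with upward unit normal n̂ = ẑ. By Stokes' theorem,

    ∮_C F · dr = ∬_S (∇ × F) · n̂ dS = ∬_D (curl F)_z dA,

where D is the disk x^2 + y^2 ≤ 36.

Compute the curl of F = (-19y, 19x^3 + 19x, 0):
    (∇ × F)_x = ∂F_z/∂y - ∂F_y/∂z = 0,
    (∇ × F)_y = ∂F_x/∂z - ∂F_z/∂x = 0,
    (∇ × F)_z = ∂F_y/∂x - ∂F_x/∂y = 57x^2 + 38.

On z = 2, (curl F)_z = 57x^2 + 38.

Convert to polar (x = r cos θ, y = r sin θ, dA = r dr dθ); the integrand becomes 57r^2cos(θ)^2 + 38, so

    ∬_D (curl F)_z dA = ∫_0^{2π} ∫_0^{6} (57r^2cos(θ)^2 + 38) · r dr dθ.

Inner (r from 0 to 6): 18468cos(θ)^2 + 684.
Outer (θ from 0 to 2π): 19836π.

Therefore ∮_C F · dr = 19836π.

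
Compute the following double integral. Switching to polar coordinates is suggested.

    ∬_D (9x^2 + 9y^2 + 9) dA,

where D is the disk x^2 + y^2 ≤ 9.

The region D is 0 ≤ r ≤ 3, 0 ≤ θ ≤ 2π in polar coordinates, where x = r cos(θ), y = r sin(θ), and dA = r dr dθ.

Under the substitution, the integrand becomes 9r^2 + 9, so

    ∬_D (9x^2 + 9y^2 + 9) dA = ∫_{0}^{2π} ∫_{0}^{3} (9r^2 + 9) · r dr dθ.

Inner integral (in r): ∫_{0}^{3} (9r^2 + 9) · r dr = 891/4.

Outer integral (in θ): ∫_{0}^{2π} (891/4) dθ = 891π/2.

Therefore ∬_D (9x^2 + 9y^2 + 9) dA = 891π/2.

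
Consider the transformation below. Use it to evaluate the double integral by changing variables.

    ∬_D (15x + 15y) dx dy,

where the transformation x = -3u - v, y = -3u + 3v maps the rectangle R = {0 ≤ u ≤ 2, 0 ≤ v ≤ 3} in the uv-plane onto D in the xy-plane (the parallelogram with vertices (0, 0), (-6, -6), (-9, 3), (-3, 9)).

Compute the Jacobian determinant of (x, y) with respect to (u, v):

    ∂(x,y)/∂(u,v) = | -3  -1 | = (-3)(3) - (-1)(-3) = -12.
                   | -3  3 |

Its absolute value is |J| = 12 (the area scaling factor).

Substituting x = -3u - v, y = -3u + 3v into the integrand,

    15x + 15y → -90u + 30v,

so the integral becomes

    ∬_R (-90u + 30v) · |J| du dv = ∫_0^2 ∫_0^3 (-1080u + 360v) dv du.

Inner (v): 1620 - 3240u.
Outer (u): -3240.

Therefore ∬_D (15x + 15y) dx dy = -3240.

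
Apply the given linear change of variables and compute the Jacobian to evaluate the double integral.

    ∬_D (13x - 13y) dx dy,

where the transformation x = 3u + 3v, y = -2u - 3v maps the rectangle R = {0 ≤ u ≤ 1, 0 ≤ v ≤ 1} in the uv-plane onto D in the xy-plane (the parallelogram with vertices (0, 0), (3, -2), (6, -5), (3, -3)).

Compute the Jacobian determinant of (x, y) with respect to (u, v):

    ∂(x,y)/∂(u,v) = | 3  3 | = (3)(-3) - (3)(-2) = -3.
                   | -2  -3 |

Its absolute value is |J| = 3 (the area scaling factor).

Substituting x = 3u + 3v, y = -2u - 3v into the integrand,

    13x - 13y → 65u + 78v,

so the integral becomes

    ∬_R (65u + 78v) · |J| du dv = ∫_0^1 ∫_0^1 (195u + 234v) dv du.

Inner (v): 195u + 117.
Outer (u): 429/2.

Therefore ∬_D (13x - 13y) dx dy = 429/2.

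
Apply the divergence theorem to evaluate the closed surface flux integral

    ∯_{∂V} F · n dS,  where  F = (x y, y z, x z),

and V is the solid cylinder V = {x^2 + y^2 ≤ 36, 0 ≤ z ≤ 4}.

By the divergence theorem,

    ∯_{∂V} F · n dS = ∭_V (∇ · F) dV.

Compute the divergence:
    ∇ · F = ∂F_x/∂x + ∂F_y/∂y + ∂F_z/∂z = y + z + x = x + y + z.

In cylindrical coordinates, x = r cos(θ), y = r sin(θ), z = z, dV = r dr dθ dz, with 0 ≤ r ≤ 6, 0 ≤ θ ≤ 2π, 0 ≤ z ≤ 4.

The integrand, after substitution and multiplying by the volume element, becomes (sqrt(2)r sin(θ + π/4) + z) · r, so

    ∭_V (∇·F) dV = ∫_0^{2π} ∫_0^{6} ∫_0^{4} (sqrt(2)r sin(θ + π/4) + z) · r dz dr dθ.

Inner (z from 0 to 4): 4r (sqrt(2)r sin(θ + π/4) + 2).
Middle (r from 0 to 6): 288sqrt(2)sin(θ + π/4) + 144.
Outer (θ from 0 to 2π): 288π.

Therefore ∯_{∂V} F · n dS = 288π.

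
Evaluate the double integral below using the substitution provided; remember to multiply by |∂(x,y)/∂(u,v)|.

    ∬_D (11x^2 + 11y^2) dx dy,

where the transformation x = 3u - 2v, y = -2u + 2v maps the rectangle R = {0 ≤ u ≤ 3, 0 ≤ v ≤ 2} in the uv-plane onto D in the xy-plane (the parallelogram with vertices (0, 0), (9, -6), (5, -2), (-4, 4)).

Compute the Jacobian determinant of (x, y) with respect to (u, v):

    ∂(x,y)/∂(u,v) = | 3  -2 | = (3)(2) - (-2)(-2) = 2.
                   | -2  2 |

Its absolute value is |J| = 2 (the area scaling factor).

Substituting x = 3u - 2v, y = -2u + 2v into the integrand,

    11x^2 + 11y^2 → 143u^2 - 220u v + 88v^2,

so the integral becomes

    ∬_R (143u^2 - 220u v + 88v^2) · |J| du dv = ∫_0^3 ∫_0^2 (286u^2 - 440u v + 176v^2) dv du.

Inner (v): 572u^2 - 880u + 1408/3.
Outer (u): 2596.

Therefore ∬_D (11x^2 + 11y^2) dx dy = 2596.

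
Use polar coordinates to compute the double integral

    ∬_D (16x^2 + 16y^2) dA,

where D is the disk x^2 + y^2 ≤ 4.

The region D is 0 ≤ r ≤ 2, 0 ≤ θ ≤ 2π in polar coordinates, where x = r cos(θ), y = r sin(θ), and dA = r dr dθ.

Under the substitution, the integrand becomes 16r^2, so

    ∬_D (16x^2 + 16y^2) dA = ∫_{0}^{2π} ∫_{0}^{2} (16r^2) · r dr dθ.

Inner integral (in r): ∫_{0}^{2} (16r^2) · r dr = 64.

Outer integral (in θ): ∫_{0}^{2π} (64) dθ = 128π.

Therefore ∬_D (16x^2 + 16y^2) dA = 128π.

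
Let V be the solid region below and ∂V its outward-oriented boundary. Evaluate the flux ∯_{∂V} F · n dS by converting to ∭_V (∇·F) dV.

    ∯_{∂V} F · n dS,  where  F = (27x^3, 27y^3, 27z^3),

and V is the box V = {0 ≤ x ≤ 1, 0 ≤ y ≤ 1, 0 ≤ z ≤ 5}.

By the divergence theorem,

    ∯_{∂V} F · n dS = ∭_V (∇ · F) dV.

Compute the divergence:
    ∇ · F = ∂F_x/∂x + ∂F_y/∂y + ∂F_z/∂z = 81x^2 + 81y^2 + 81z^2.

V is a rectangular box, so dV = dx dy dz with 0 ≤ x ≤ 1, 0 ≤ y ≤ 1, 0 ≤ z ≤ 5.

Integrate (81x^2 + 81y^2 + 81z^2) over V as an iterated integral:

    ∭_V (∇·F) dV = ∫_0^{1} ∫_0^{1} ∫_0^{5} (81x^2 + 81y^2 + 81z^2) dz dy dx.

Inner (z from 0 to 5): 405x^2 + 405y^2 + 3375.
Middle (y from 0 to 1): 405x^2 + 3510.
Outer (x from 0 to 1): 3645.

Therefore ∯_{∂V} F · n dS = 3645.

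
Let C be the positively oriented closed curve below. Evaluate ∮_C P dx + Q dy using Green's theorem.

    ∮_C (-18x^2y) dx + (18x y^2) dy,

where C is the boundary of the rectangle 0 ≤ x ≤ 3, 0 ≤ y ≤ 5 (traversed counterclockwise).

Green's theorem converts the closed line integral into a double integral over the enclosed region D:

    ∮_C P dx + Q dy = ∬_D (∂Q/∂x - ∂P/∂y) dA.

Here P = -18x^2y, Q = 18x y^2, so

    ∂Q/∂x = 18y^2,    ∂P/∂y = -18x^2,
    ∂Q/∂x - ∂P/∂y = 18x^2 + 18y^2.

D is the region 0 ≤ x ≤ 3, 0 ≤ y ≤ 5. Evaluating the double integral:

    ∬_D (18x^2 + 18y^2) dA = ∫_0^{3} ∫_0^{5} (18x^2 + 18y^2) dy dx.

Inner (y from 0 to 5): 90x^2 + 750.
Outer (x from 0 to 3): 3060.

Therefore ∮_C P dx + Q dy = 3060.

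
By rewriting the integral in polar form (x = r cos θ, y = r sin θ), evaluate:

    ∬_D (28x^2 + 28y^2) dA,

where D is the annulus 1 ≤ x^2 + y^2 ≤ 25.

The region D is 1 ≤ r ≤ 5, 0 ≤ θ ≤ 2π in polar coordinates, where x = r cos(θ), y = r sin(θ), and dA = r dr dθ.

Under the substitution, the integrand becomes 28r^2, so

    ∬_D (28x^2 + 28y^2) dA = ∫_{0}^{2π} ∫_{1}^{5} (28r^2) · r dr dθ.

Inner integral (in r): ∫_{1}^{5} (28r^2) · r dr = 4368.

Outer integral (in θ): ∫_{0}^{2π} (4368) dθ = 8736π.

Therefore ∬_D (28x^2 + 28y^2) dA = 8736π.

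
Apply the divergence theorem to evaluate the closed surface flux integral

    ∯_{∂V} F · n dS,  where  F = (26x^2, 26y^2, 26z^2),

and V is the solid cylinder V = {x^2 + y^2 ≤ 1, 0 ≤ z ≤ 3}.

By the divergence theorem,

    ∯_{∂V} F · n dS = ∭_V (∇ · F) dV.

Compute the divergence:
    ∇ · F = ∂F_x/∂x + ∂F_y/∂y + ∂F_z/∂z = 52x + 52y + 52z.

In cylindrical coordinates, x = r cos(θ), y = r sin(θ), z = z, dV = r dr dθ dz, with 0 ≤ r ≤ 1, 0 ≤ θ ≤ 2π, 0 ≤ z ≤ 3.

The integrand, after substitution and multiplying by the volume element, becomes (52sqrt(2)r sin(θ + π/4) + 52z) · r, so

    ∭_V (∇·F) dV = ∫_0^{2π} ∫_0^{1} ∫_0^{3} (52sqrt(2)r sin(θ + π/4) + 52z) · r dz dr dθ.

Inner (z from 0 to 3): 78r (2sqrt(2)r sin(θ + π/4) + 3).
Middle (r from 0 to 1): 52sqrt(2)sin(θ + π/4) + 117.
Outer (θ from 0 to 2π): 234π.

Therefore ∯_{∂V} F · n dS = 234π.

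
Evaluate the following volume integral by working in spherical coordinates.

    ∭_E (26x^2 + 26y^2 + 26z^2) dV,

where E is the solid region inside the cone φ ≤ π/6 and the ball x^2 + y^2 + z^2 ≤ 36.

In spherical coordinates, x = ρ sin(φ) cos(θ), y = ρ sin(φ) sin(θ), z = ρ cos(φ), and dV = ρ^2 sin(φ) dρ dφ dθ.

The integrand becomes 26ρ^2, so

    ∭_E (26x^2 + 26y^2 + 26z^2) dV = ∫_{0}^{2π} ∫_{0}^{π/6} ∫_{0}^{6} (26ρ^2) · ρ^2 sin(φ) dρ dφ dθ.

Inner (ρ): 202176sin(φ)/5.
Middle (φ): 202176/5 - 101088sqrt(3)/5.
Outer (θ): 202176π (2 - sqrt(3))/5.

Therefore the triple integral equals 202176π (2 - sqrt(3))/5.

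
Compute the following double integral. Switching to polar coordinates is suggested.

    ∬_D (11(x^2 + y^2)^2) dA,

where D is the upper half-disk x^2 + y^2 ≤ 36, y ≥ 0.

The region D is 0 ≤ r ≤ 6, 0 ≤ θ ≤ π in polar coordinates, where x = r cos(θ), y = r sin(θ), and dA = r dr dθ.

Under the substitution, the integrand becomes 11r^4, so

    ∬_D (11(x^2 + y^2)^2) dA = ∫_{0}^{π} ∫_{0}^{6} (11r^4) · r dr dθ.

Inner integral (in r): ∫_{0}^{6} (11r^4) · r dr = 85536.

Outer integral (in θ): ∫_{0}^{π} (85536) dθ = 85536π.

Therefore ∬_D (11(x^2 + y^2)^2) dA = 85536π.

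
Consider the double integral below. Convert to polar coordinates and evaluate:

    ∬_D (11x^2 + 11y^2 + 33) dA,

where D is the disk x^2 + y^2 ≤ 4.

The region D is 0 ≤ r ≤ 2, 0 ≤ θ ≤ 2π in polar coordinates, where x = r cos(θ), y = r sin(θ), and dA = r dr dθ.

Under the substitution, the integrand becomes 11r^2 + 33, so

    ∬_D (11x^2 + 11y^2 + 33) dA = ∫_{0}^{2π} ∫_{0}^{2} (11r^2 + 33) · r dr dθ.

Inner integral (in r): ∫_{0}^{2} (11r^2 + 33) · r dr = 110.

Outer integral (in θ): ∫_{0}^{2π} (110) dθ = 220π.

Therefore ∬_D (11x^2 + 11y^2 + 33) dA = 220π.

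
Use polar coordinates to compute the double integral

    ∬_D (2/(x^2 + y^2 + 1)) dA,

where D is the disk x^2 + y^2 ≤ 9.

The region D is 0 ≤ r ≤ 3, 0 ≤ θ ≤ 2π in polar coordinates, where x = r cos(θ), y = r sin(θ), and dA = r dr dθ.

Under the substitution, the integrand becomes 2/(r^2 + 1), so

    ∬_D (2/(x^2 + y^2 + 1)) dA = ∫_{0}^{2π} ∫_{0}^{3} (2/(r^2 + 1)) · r dr dθ.

Inner integral (in r): ∫_{0}^{3} (2/(r^2 + 1)) · r dr = log(10).

Outer integral (in θ): ∫_{0}^{2π} (log(10)) dθ = 2π log(10).

Therefore ∬_D (2/(x^2 + y^2 + 1)) dA = 2π log(10).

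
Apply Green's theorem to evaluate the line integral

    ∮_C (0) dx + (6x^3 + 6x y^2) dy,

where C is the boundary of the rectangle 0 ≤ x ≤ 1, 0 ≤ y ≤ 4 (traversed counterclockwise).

Green's theorem converts the closed line integral into a double integral over the enclosed region D:

    ∮_C P dx + Q dy = ∬_D (∂Q/∂x - ∂P/∂y) dA.

Here P = 0, Q = 6x^3 + 6x y^2, so

    ∂Q/∂x = 18x^2 + 6y^2,    ∂P/∂y = 0,
    ∂Q/∂x - ∂P/∂y = 18x^2 + 6y^2.

D is the region 0 ≤ x ≤ 1, 0 ≤ y ≤ 4. Evaluating the double integral:

    ∬_D (18x^2 + 6y^2) dA = ∫_0^{1} ∫_0^{4} (18x^2 + 6y^2) dy dx.

Inner (y from 0 to 4): 72x^2 + 128.
Outer (x from 0 to 1): 152.

Therefore ∮_C P dx + Q dy = 152.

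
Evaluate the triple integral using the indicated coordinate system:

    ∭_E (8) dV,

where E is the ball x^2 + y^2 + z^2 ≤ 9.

In spherical coordinates, x = ρ sin(φ) cos(θ), y = ρ sin(φ) sin(θ), z = ρ cos(φ), and dV = ρ^2 sin(φ) dρ dφ dθ.

The integrand becomes 8, so

    ∭_E (8) dV = ∫_{0}^{2π} ∫_{0}^{π} ∫_{0}^{3} (8) · ρ^2 sin(φ) dρ dφ dθ.

Inner (ρ): 72sin(φ).
Middle (φ): 144.
Outer (θ): 288π.

Therefore the triple integral equals 288π.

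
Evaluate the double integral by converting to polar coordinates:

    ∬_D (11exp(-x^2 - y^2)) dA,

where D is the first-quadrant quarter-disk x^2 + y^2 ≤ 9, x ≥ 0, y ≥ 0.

The region D is 0 ≤ r ≤ 3, 0 ≤ θ ≤ π/2 in polar coordinates, where x = r cos(θ), y = r sin(θ), and dA = r dr dθ.

Under the substitution, the integrand becomes 11exp(-r^2), so

    ∬_D (11exp(-x^2 - y^2)) dA = ∫_{0}^{π/2} ∫_{0}^{3} (11exp(-r^2)) · r dr dθ.

Inner integral (in r): ∫_{0}^{3} (11exp(-r^2)) · r dr = 11/2 - 11exp(-9)/2.

Outer integral (in θ): ∫_{0}^{π/2} (11/2 - 11exp(-9)/2) dθ = -11π (1 - exp(9))exp(-9)/4.

Therefore ∬_D (11exp(-x^2 - y^2)) dA = -11π (1 - exp(9))exp(-9)/4.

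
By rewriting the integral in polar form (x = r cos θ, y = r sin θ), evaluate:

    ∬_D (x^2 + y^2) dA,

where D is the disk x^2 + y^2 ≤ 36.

The region D is 0 ≤ r ≤ 6, 0 ≤ θ ≤ 2π in polar coordinates, where x = r cos(θ), y = r sin(θ), and dA = r dr dθ.

Under the substitution, the integrand becomes r^2, so

    ∬_D (x^2 + y^2) dA = ∫_{0}^{2π} ∫_{0}^{6} (r^2) · r dr dθ.

Inner integral (in r): ∫_{0}^{6} (r^2) · r dr = 324.

Outer integral (in θ): ∫_{0}^{2π} (324) dθ = 648π.

Therefore ∬_D (x^2 + y^2) dA = 648π.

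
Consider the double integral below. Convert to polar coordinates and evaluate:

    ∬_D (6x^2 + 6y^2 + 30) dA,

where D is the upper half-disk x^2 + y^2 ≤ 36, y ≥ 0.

The region D is 0 ≤ r ≤ 6, 0 ≤ θ ≤ π in polar coordinates, where x = r cos(θ), y = r sin(θ), and dA = r dr dθ.

Under the substitution, the integrand becomes 6r^2 + 30, so

    ∬_D (6x^2 + 6y^2 + 30) dA = ∫_{0}^{π} ∫_{0}^{6} (6r^2 + 30) · r dr dθ.

Inner integral (in r): ∫_{0}^{6} (6r^2 + 30) · r dr = 2484.

Outer integral (in θ): ∫_{0}^{π} (2484) dθ = 2484π.

Therefore ∬_D (6x^2 + 6y^2 + 30) dA = 2484π.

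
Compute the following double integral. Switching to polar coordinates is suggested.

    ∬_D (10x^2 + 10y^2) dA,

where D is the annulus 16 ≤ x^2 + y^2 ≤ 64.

The region D is 4 ≤ r ≤ 8, 0 ≤ θ ≤ 2π in polar coordinates, where x = r cos(θ), y = r sin(θ), and dA = r dr dθ.

Under the substitution, the integrand becomes 10r^2, so

    ∬_D (10x^2 + 10y^2) dA = ∫_{0}^{2π} ∫_{4}^{8} (10r^2) · r dr dθ.

Inner integral (in r): ∫_{4}^{8} (10r^2) · r dr = 9600.

Outer integral (in θ): ∫_{0}^{2π} (9600) dθ = 19200π.

Therefore ∬_D (10x^2 + 10y^2) dA = 19200π.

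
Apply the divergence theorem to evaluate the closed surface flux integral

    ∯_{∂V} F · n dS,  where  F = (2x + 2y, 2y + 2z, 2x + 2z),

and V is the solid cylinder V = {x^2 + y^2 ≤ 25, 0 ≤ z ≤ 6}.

By the divergence theorem,

    ∯_{∂V} F · n dS = ∭_V (∇ · F) dV.

Compute the divergence:
    ∇ · F = ∂F_x/∂x + ∂F_y/∂y + ∂F_z/∂z = 2 + 2 + 2 = 6.

In cylindrical coordinates, x = r cos(θ), y = r sin(θ), z = z, dV = r dr dθ dz, with 0 ≤ r ≤ 5, 0 ≤ θ ≤ 2π, 0 ≤ z ≤ 6.

The integrand, after substitution and multiplying by the volume element, becomes (6) · r, so

    ∭_V (∇·F) dV = ∫_0^{2π} ∫_0^{5} ∫_0^{6} (6) · r dz dr dθ.

Inner (z from 0 to 6): 36r.
Middle (r from 0 to 5): 450.
Outer (θ from 0 to 2π): 900π.

Therefore ∯_{∂V} F · n dS = 900π.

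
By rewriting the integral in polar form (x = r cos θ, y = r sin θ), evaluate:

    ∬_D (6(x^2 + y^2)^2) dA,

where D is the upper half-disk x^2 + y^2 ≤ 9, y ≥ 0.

The region D is 0 ≤ r ≤ 3, 0 ≤ θ ≤ π in polar coordinates, where x = r cos(θ), y = r sin(θ), and dA = r dr dθ.

Under the substitution, the integrand becomes 6r^4, so

    ∬_D (6(x^2 + y^2)^2) dA = ∫_{0}^{π} ∫_{0}^{3} (6r^4) · r dr dθ.

Inner integral (in r): ∫_{0}^{3} (6r^4) · r dr = 729.

Outer integral (in θ): ∫_{0}^{π} (729) dθ = 729π.

Therefore ∬_D (6(x^2 + y^2)^2) dA = 729π.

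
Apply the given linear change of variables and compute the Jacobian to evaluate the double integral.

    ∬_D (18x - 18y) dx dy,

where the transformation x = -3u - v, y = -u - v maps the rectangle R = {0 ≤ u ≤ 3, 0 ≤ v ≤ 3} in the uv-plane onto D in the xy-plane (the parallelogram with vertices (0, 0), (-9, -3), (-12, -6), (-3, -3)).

Compute the Jacobian determinant of (x, y) with respect to (u, v):

    ∂(x,y)/∂(u,v) = | -3  -1 | = (-3)(-1) - (-1)(-1) = 2.
                   | -1  -1 |

Its absolute value is |J| = 2 (the area scaling factor).

Substituting x = -3u - v, y = -u - v into the integrand,

    18x - 18y → -36u,

so the integral becomes

    ∬_R (-36u) · |J| du dv = ∫_0^3 ∫_0^3 (-72u) dv du.

Inner (v): -216u.
Outer (u): -972.

Therefore ∬_D (18x - 18y) dx dy = -972.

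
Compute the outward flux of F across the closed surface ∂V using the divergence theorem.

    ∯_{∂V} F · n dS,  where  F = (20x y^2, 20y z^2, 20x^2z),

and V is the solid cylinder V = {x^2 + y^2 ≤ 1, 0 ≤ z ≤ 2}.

By the divergence theorem,

    ∯_{∂V} F · n dS = ∭_V (∇ · F) dV.

Compute the divergence:
    ∇ · F = ∂F_x/∂x + ∂F_y/∂y + ∂F_z/∂z = 20y^2 + 20z^2 + 20x^2 = 20x^2 + 20y^2 + 20z^2.

In cylindrical coordinates, x = r cos(θ), y = r sin(θ), z = z, dV = r dr dθ dz, with 0 ≤ r ≤ 1, 0 ≤ θ ≤ 2π, 0 ≤ z ≤ 2.

The integrand, after substitution and multiplying by the volume element, becomes (20r^2 + 20z^2) · r, so

    ∭_V (∇·F) dV = ∫_0^{2π} ∫_0^{1} ∫_0^{2} (20r^2 + 20z^2) · r dz dr dθ.

Inner (z from 0 to 2): 40r (r^2 + 4/3).
Middle (r from 0 to 1): 110/3.
Outer (θ from 0 to 2π): 220π/3.

Therefore ∯_{∂V} F · n dS = 220π/3.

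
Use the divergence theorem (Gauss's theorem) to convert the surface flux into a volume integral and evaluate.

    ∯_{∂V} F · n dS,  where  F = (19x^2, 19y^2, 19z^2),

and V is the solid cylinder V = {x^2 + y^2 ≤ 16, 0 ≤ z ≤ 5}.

By the divergence theorem,

    ∯_{∂V} F · n dS = ∭_V (∇ · F) dV.

Compute the divergence:
    ∇ · F = ∂F_x/∂x + ∂F_y/∂y + ∂F_z/∂z = 38x + 38y + 38z.

In cylindrical coordinates, x = r cos(θ), y = r sin(θ), z = z, dV = r dr dθ dz, with 0 ≤ r ≤ 4, 0 ≤ θ ≤ 2π, 0 ≤ z ≤ 5.

The integrand, after substitution and multiplying by the volume element, becomes (38sqrt(2)r sin(θ + π/4) + 38z) · r, so

    ∭_V (∇·F) dV = ∫_0^{2π} ∫_0^{4} ∫_0^{5} (38sqrt(2)r sin(θ + π/4) + 38z) · r dz dr dθ.

Inner (z from 0 to 5): 95r (2sqrt(2)r sin(θ + π/4) + 5).
Middle (r from 0 to 4): 12160sqrt(2)sin(θ + π/4)/3 + 3800.
Outer (θ from 0 to 2π): 7600π.

Therefore ∯_{∂V} F · n dS = 7600π.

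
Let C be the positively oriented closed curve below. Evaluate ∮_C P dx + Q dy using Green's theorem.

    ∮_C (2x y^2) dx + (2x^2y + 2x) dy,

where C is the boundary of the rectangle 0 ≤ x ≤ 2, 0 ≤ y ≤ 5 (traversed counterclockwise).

Green's theorem converts the closed line integral into a double integral over the enclosed region D:

    ∮_C P dx + Q dy = ∬_D (∂Q/∂x - ∂P/∂y) dA.

Here P = 2x y^2, Q = 2x^2y + 2x, so

    ∂Q/∂x = 4x y + 2,    ∂P/∂y = 4x y,
    ∂Q/∂x - ∂P/∂y = 2.

D is the region 0 ≤ x ≤ 2, 0 ≤ y ≤ 5. Evaluating the double integral:

    ∬_D (2) dA = ∫_0^{2} ∫_0^{5} (2) dy dx.

Inner (y from 0 to 5): 10.
Outer (x from 0 to 2): 20.

Therefore ∮_C P dx + Q dy = 20.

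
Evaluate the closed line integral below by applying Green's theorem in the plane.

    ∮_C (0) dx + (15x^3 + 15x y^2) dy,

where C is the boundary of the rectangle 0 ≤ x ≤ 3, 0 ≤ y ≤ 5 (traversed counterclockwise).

Green's theorem converts the closed line integral into a double integral over the enclosed region D:

    ∮_C P dx + Q dy = ∬_D (∂Q/∂x - ∂P/∂y) dA.

Here P = 0, Q = 15x^3 + 15x y^2, so

    ∂Q/∂x = 45x^2 + 15y^2,    ∂P/∂y = 0,
    ∂Q/∂x - ∂P/∂y = 45x^2 + 15y^2.

D is the region 0 ≤ x ≤ 3, 0 ≤ y ≤ 5. Evaluating the double integral:

    ∬_D (45x^2 + 15y^2) dA = ∫_0^{3} ∫_0^{5} (45x^2 + 15y^2) dy dx.

Inner (y from 0 to 5): 225x^2 + 625.
Outer (x from 0 to 3): 3900.

Therefore ∮_C P dx + Q dy = 3900.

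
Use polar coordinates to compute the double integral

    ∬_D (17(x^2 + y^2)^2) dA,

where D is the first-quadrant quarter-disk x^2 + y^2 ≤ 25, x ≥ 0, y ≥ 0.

The region D is 0 ≤ r ≤ 5, 0 ≤ θ ≤ π/2 in polar coordinates, where x = r cos(θ), y = r sin(θ), and dA = r dr dθ.

Under the substitution, the integrand becomes 17r^4, so

    ∬_D (17(x^2 + y^2)^2) dA = ∫_{0}^{π/2} ∫_{0}^{5} (17r^4) · r dr dθ.

Inner integral (in r): ∫_{0}^{5} (17r^4) · r dr = 265625/6.

Outer integral (in θ): ∫_{0}^{π/2} (265625/6) dθ = 265625π/12.

Therefore ∬_D (17(x^2 + y^2)^2) dA = 265625π/12.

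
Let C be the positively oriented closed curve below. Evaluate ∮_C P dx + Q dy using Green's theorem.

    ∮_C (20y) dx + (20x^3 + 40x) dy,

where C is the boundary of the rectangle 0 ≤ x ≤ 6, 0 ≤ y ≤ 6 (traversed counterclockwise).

Green's theorem converts the closed line integral into a double integral over the enclosed region D:

    ∮_C P dx + Q dy = ∬_D (∂Q/∂x - ∂P/∂y) dA.

Here P = 20y, Q = 20x^3 + 40x, so

    ∂Q/∂x = 60x^2 + 40,    ∂P/∂y = 20,
    ∂Q/∂x - ∂P/∂y = 60x^2 + 20.

D is the region 0 ≤ x ≤ 6, 0 ≤ y ≤ 6. Evaluating the double integral:

    ∬_D (60x^2 + 20) dA = ∫_0^{6} ∫_0^{6} (60x^2 + 20) dy dx.

Inner (y from 0 to 6): 360x^2 + 120.
Outer (x from 0 to 6): 26640.

Therefore ∮_C P dx + Q dy = 26640.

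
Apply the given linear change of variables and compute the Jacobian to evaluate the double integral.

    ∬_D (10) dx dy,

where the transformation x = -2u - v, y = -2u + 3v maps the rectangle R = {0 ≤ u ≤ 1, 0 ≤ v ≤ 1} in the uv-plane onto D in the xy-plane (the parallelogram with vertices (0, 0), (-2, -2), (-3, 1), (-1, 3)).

Compute the Jacobian determinant of (x, y) with respect to (u, v):

    ∂(x,y)/∂(u,v) = | -2  -1 | = (-2)(3) - (-1)(-2) = -8.
                   | -2  3 |

Its absolute value is |J| = 8 (the area scaling factor).

Substituting x = -2u - v, y = -2u + 3v into the integrand,

    10 → 10,

so the integral becomes

    ∬_R (10) · |J| du dv = ∫_0^1 ∫_0^1 (80) dv du.

Inner (v): 80.
Outer (u): 80.

Therefore ∬_D (10) dx dy = 80.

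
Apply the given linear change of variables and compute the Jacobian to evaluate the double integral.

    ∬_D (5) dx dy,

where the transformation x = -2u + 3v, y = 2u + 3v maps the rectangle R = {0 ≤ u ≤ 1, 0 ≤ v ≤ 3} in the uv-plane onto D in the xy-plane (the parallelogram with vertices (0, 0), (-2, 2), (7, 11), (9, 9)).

Compute the Jacobian determinant of (x, y) with respect to (u, v):

    ∂(x,y)/∂(u,v) = | -2  3 | = (-2)(3) - (3)(2) = -12.
                   | 2  3 |

Its absolute value is |J| = 12 (the area scaling factor).

Substituting x = -2u + 3v, y = 2u + 3v into the integrand,

    5 → 5,

so the integral becomes

    ∬_R (5) · |J| du dv = ∫_0^1 ∫_0^3 (60) dv du.

Inner (v): 180.
Outer (u): 180.

Therefore ∬_D (5) dx dy = 180.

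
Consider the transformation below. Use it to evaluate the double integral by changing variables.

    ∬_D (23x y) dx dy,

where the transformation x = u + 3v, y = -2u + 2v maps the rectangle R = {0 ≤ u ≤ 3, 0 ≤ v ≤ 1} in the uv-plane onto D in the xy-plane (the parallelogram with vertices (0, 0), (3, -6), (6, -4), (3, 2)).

Compute the Jacobian determinant of (x, y) with respect to (u, v):

    ∂(x,y)/∂(u,v) = | 1  3 | = (1)(2) - (3)(-2) = 8.
                   | -2  2 |

Its absolute value is |J| = 8 (the area scaling factor).

Substituting x = u + 3v, y = -2u + 2v into the integrand,

    23x y → -46u^2 - 92u v + 138v^2,

so the integral becomes

    ∬_R (-46u^2 - 92u v + 138v^2) · |J| du dv = ∫_0^3 ∫_0^1 (-368u^2 - 736u v + 1104v^2) dv du.

Inner (v): -368u^2 - 368u + 368.
Outer (u): -3864.

Therefore ∬_D (23x y) dx dy = -3864.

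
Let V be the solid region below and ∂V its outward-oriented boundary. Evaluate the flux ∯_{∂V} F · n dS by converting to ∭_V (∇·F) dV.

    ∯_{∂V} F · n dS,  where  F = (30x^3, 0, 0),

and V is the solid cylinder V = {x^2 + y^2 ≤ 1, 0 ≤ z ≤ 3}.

By the divergence theorem,

    ∯_{∂V} F · n dS = ∭_V (∇ · F) dV.

Compute the divergence:
    ∇ · F = ∂F_x/∂x + ∂F_y/∂y + ∂F_z/∂z = 90x^2 + 0 + 0 = 90x^2.

In cylindrical coordinates, x = r cos(θ), y = r sin(θ), z = z, dV = r dr dθ dz, with 0 ≤ r ≤ 1, 0 ≤ θ ≤ 2π, 0 ≤ z ≤ 3.

The integrand, after substitution and multiplying by the volume element, becomes (90r^2cos(θ)^2) · r, so

    ∭_V (∇·F) dV = ∫_0^{2π} ∫_0^{1} ∫_0^{3} (90r^2cos(θ)^2) · r dz dr dθ.

Inner (z from 0 to 3): 270r^3cos(θ)^2.
Middle (r from 0 to 1): 135cos(θ)^2/2.
Outer (θ from 0 to 2π): 135π/2.

Therefore ∯_{∂V} F · n dS = 135π/2.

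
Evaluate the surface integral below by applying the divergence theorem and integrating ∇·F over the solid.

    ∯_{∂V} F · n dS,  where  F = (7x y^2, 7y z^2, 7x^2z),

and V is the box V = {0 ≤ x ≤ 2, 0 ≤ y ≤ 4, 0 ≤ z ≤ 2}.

By the divergence theorem,

    ∯_{∂V} F · n dS = ∭_V (∇ · F) dV.

Compute the divergence:
    ∇ · F = ∂F_x/∂x + ∂F_y/∂y + ∂F_z/∂z = 7y^2 + 7z^2 + 7x^2 = 7x^2 + 7y^2 + 7z^2.

V is a rectangular box, so dV = dx dy dz with 0 ≤ x ≤ 2, 0 ≤ y ≤ 4, 0 ≤ z ≤ 2.

Integrate (7x^2 + 7y^2 + 7z^2) over V as an iterated integral:

    ∭_V (∇·F) dV = ∫_0^{2} ∫_0^{4} ∫_0^{2} (7x^2 + 7y^2 + 7z^2) dz dy dx.

Inner (z from 0 to 2): 14x^2 + 14y^2 + 56/3.
Middle (y from 0 to 4): 56x^2 + 1120/3.
Outer (x from 0 to 2): 896.

Therefore ∯_{∂V} F · n dS = 896.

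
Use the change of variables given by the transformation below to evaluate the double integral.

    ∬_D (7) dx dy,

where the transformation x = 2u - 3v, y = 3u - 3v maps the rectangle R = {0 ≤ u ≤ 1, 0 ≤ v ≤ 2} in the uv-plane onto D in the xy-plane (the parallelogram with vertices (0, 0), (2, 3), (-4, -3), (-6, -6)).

Compute the Jacobian determinant of (x, y) with respect to (u, v):

    ∂(x,y)/∂(u,v) = | 2  -3 | = (2)(-3) - (-3)(3) = 3.
                   | 3  -3 |

Its absolute value is |J| = 3 (the area scaling factor).

Substituting x = 2u - 3v, y = 3u - 3v into the integrand,

    7 → 7,

so the integral becomes

    ∬_R (7) · |J| du dv = ∫_0^1 ∫_0^2 (21) dv du.

Inner (v): 42.
Outer (u): 42.

Therefore ∬_D (7) dx dy = 42.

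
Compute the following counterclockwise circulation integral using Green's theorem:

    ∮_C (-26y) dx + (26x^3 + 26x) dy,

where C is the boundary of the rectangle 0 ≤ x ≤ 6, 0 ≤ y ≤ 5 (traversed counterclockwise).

Green's theorem converts the closed line integral into a double integral over the enclosed region D:

    ∮_C P dx + Q dy = ∬_D (∂Q/∂x - ∂P/∂y) dA.

Here P = -26y, Q = 26x^3 + 26x, so

    ∂Q/∂x = 78x^2 + 26,    ∂P/∂y = -26,
    ∂Q/∂x - ∂P/∂y = 78x^2 + 52.

D is the region 0 ≤ x ≤ 6, 0 ≤ y ≤ 5. Evaluating the double integral:

    ∬_D (78x^2 + 52) dA = ∫_0^{6} ∫_0^{5} (78x^2 + 52) dy dx.

Inner (y from 0 to 5): 390x^2 + 260.
Outer (x from 0 to 6): 29640.

Therefore ∮_C P dx + Q dy = 29640.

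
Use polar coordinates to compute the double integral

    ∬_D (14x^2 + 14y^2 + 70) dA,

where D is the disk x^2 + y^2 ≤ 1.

The region D is 0 ≤ r ≤ 1, 0 ≤ θ ≤ 2π in polar coordinates, where x = r cos(θ), y = r sin(θ), and dA = r dr dθ.

Under the substitution, the integrand becomes 14r^2 + 70, so

    ∬_D (14x^2 + 14y^2 + 70) dA = ∫_{0}^{2π} ∫_{0}^{1} (14r^2 + 70) · r dr dθ.

Inner integral (in r): ∫_{0}^{1} (14r^2 + 70) · r dr = 77/2.

Outer integral (in θ): ∫_{0}^{2π} (77/2) dθ = 77π.

Therefore ∬_D (14x^2 + 14y^2 + 70) dA = 77π.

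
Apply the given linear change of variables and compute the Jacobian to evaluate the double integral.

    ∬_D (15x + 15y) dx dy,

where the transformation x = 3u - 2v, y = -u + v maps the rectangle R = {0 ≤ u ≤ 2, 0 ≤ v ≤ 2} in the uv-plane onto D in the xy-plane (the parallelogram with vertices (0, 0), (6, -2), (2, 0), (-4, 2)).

Compute the Jacobian determinant of (x, y) with respect to (u, v):

    ∂(x,y)/∂(u,v) = | 3  -2 | = (3)(1) - (-2)(-1) = 1.
                   | -1  1 |

Its absolute value is |J| = 1 (the area scaling factor).

Substituting x = 3u - 2v, y = -u + v into the integrand,

    15x + 15y → 30u - 15v,

so the integral becomes

    ∬_R (30u - 15v) · |J| du dv = ∫_0^2 ∫_0^2 (30u - 15v) dv du.

Inner (v): 60u - 30.
Outer (u): 60.

Therefore ∬_D (15x + 15y) dx dy = 60.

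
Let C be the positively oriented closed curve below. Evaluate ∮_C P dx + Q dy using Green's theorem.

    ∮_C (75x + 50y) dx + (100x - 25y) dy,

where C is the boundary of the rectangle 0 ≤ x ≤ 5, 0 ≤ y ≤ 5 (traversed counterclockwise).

Green's theorem converts the closed line integral into a double integral over the enclosed region D:

    ∮_C P dx + Q dy = ∬_D (∂Q/∂x - ∂P/∂y) dA.

Here P = 75x + 50y, Q = 100x - 25y, so

    ∂Q/∂x = 100,    ∂P/∂y = 50,
    ∂Q/∂x - ∂P/∂y = 50.

D is the region 0 ≤ x ≤ 5, 0 ≤ y ≤ 5. Evaluating the double integral:

    ∬_D (50) dA = ∫_0^{5} ∫_0^{5} (50) dy dx.

Inner (y from 0 to 5): 250.
Outer (x from 0 to 5): 1250.

Therefore ∮_C P dx + Q dy = 1250.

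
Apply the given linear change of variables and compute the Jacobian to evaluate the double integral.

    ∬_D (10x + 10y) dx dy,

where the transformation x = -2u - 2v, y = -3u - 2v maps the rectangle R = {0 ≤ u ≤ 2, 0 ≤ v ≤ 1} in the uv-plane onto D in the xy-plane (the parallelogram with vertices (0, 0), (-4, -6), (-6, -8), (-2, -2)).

Compute the Jacobian determinant of (x, y) with respect to (u, v):

    ∂(x,y)/∂(u,v) = | -2  -2 | = (-2)(-2) - (-2)(-3) = -2.
                   | -3  -2 |

Its absolute value is |J| = 2 (the area scaling factor).

Substituting x = -2u - 2v, y = -3u - 2v into the integrand,

    10x + 10y → -50u - 40v,

so the integral becomes

    ∬_R (-50u - 40v) · |J| du dv = ∫_0^2 ∫_0^1 (-100u - 80v) dv du.

Inner (v): -100u - 40.
Outer (u): -280.

Therefore ∬_D (10x + 10y) dx dy = -280.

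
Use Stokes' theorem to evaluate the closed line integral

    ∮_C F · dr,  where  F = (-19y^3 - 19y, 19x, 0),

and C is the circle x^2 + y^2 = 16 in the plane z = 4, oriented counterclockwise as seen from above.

Let S be the flat disk x^2 + y^2 ≤ 16 in the plane z = 4, with upward unit normal n̂ = ẑ. By Stokes' theorem,

    ∮_C F · dr = ∬_S (∇ × F) · n̂ dS = ∬_D (curl F)_z dA,

where D is the disk x^2 + y^2 ≤ 16.

Compute the curl of F = (-19y^3 - 19y, 19x, 0):
    (∇ × F)_x = ∂F_z/∂y - ∂F_y/∂z = 0,
    (∇ × F)_y = ∂F_x/∂z - ∂F_z/∂x = 0,
    (∇ × F)_z = ∂F_y/∂x - ∂F_x/∂y = 57y^2 + 38.

On z = 4, (curl F)_z = 57y^2 + 38.

Convert to polar (x = r cos θ, y = r sin θ, dA = r dr dθ); the integrand becomes 57r^2sin(θ)^2 + 38, so

    ∬_D (curl F)_z dA = ∫_0^{2π} ∫_0^{4} (57r^2sin(θ)^2 + 38) · r dr dθ.

Inner (r from 0 to 4): 3648sin(θ)^2 + 304.
Outer (θ from 0 to 2π): 4256π.

Therefore ∮_C F · dr = 4256π.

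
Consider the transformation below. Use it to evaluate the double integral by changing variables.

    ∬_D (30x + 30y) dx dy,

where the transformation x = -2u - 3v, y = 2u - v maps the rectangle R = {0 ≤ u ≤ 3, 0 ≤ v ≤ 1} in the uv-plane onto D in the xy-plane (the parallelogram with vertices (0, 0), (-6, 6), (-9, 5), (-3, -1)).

Compute the Jacobian determinant of (x, y) with respect to (u, v):

    ∂(x,y)/∂(u,v) = | -2  -3 | = (-2)(-1) - (-3)(2) = 8.
                   | 2  -1 |

Its absolute value is |J| = 8 (the area scaling factor).

Substituting x = -2u - 3v, y = 2u - v into the integrand,

    30x + 30y → -120v,

so the integral becomes

    ∬_R (-120v) · |J| du dv = ∫_0^3 ∫_0^1 (-960v) dv du.

Inner (v): -480.
Outer (u): -1440.

Therefore ∬_D (30x + 30y) dx dy = -1440.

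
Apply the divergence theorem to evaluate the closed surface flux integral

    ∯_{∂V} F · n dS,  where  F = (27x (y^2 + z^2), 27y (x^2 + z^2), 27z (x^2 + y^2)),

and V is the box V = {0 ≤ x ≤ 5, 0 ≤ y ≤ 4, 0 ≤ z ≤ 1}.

By the divergence theorem,

    ∯_{∂V} F · n dS = ∭_V (∇ · F) dV.

Compute the divergence:
    ∇ · F = ∂F_x/∂x + ∂F_y/∂y + ∂F_z/∂z = 27y^2 + 27z^2 + 27x^2 + 27z^2 + 27x^2 + 27y^2 = 54x^2 + 54y^2 + 54z^2.

V is a rectangular box, so dV = dx dy dz with 0 ≤ x ≤ 5, 0 ≤ y ≤ 4, 0 ≤ z ≤ 1.

Integrate (54x^2 + 54y^2 + 54z^2) over V as an iterated integral:

    ∭_V (∇·F) dV = ∫_0^{5} ∫_0^{4} ∫_0^{1} (54x^2 + 54y^2 + 54z^2) dz dy dx.

Inner (z from 0 to 1): 54x^2 + 54y^2 + 18.
Middle (y from 0 to 4): 216x^2 + 1224.
Outer (x from 0 to 5): 15120.

Therefore ∯_{∂V} F · n dS = 15120.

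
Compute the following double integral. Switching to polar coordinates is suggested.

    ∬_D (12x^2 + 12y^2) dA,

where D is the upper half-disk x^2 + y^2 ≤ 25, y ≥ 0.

The region D is 0 ≤ r ≤ 5, 0 ≤ θ ≤ π in polar coordinates, where x = r cos(θ), y = r sin(θ), and dA = r dr dθ.

Under the substitution, the integrand becomes 12r^2, so

    ∬_D (12x^2 + 12y^2) dA = ∫_{0}^{π} ∫_{0}^{5} (12r^2) · r dr dθ.

Inner integral (in r): ∫_{0}^{5} (12r^2) · r dr = 1875.

Outer integral (in θ): ∫_{0}^{π} (1875) dθ = 1875π.

Therefore ∬_D (12x^2 + 12y^2) dA = 1875π.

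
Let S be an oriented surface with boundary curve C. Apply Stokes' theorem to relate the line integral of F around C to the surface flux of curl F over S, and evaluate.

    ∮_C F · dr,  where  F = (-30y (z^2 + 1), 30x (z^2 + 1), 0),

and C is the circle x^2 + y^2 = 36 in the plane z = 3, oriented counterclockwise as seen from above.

Let S be the flat disk x^2 + y^2 ≤ 36 in the plane z = 3, with upward unit normal n̂ = ẑ. By Stokes' theorem,

    ∮_C F · dr = ∬_S (∇ × F) · n̂ dS = ∬_D (curl F)_z dA,

where D is the disk x^2 + y^2 ≤ 36.

Compute the curl of F = (-30y (z^2 + 1), 30x (z^2 + 1), 0):
    (∇ × F)_x = ∂F_z/∂y - ∂F_y/∂z = -60x z,
    (∇ × F)_y = ∂F_x/∂z - ∂F_z/∂x = -60y z,
    (∇ × F)_z = ∂F_y/∂x - ∂F_x/∂y = 60z^2 + 60.

On z = 3, (curl F)_z = 600.

Convert to polar (x = r cos θ, y = r sin θ, dA = r dr dθ); the integrand becomes 600, so

    ∬_D (curl F)_z dA = ∫_0^{2π} ∫_0^{6} (600) · r dr dθ.

Inner (r from 0 to 6): 10800.
Outer (θ from 0 to 2π): 21600π.

Therefore ∮_C F · dr = 21600π.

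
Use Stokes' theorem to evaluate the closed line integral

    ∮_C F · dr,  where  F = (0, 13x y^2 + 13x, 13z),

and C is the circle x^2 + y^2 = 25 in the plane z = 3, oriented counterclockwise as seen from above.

Let S be the flat disk x^2 + y^2 ≤ 25 in the plane z = 3, with upward unit normal n̂ = ẑ. By Stokes' theorem,

    ∮_C F · dr = ∬_S (∇ × F) · n̂ dS = ∬_D (curl F)_z dA,

where D is the disk x^2 + y^2 ≤ 25.

Compute the curl of F = (0, 13x y^2 + 13x, 13z):
    (∇ × F)_x = ∂F_z/∂y - ∂F_y/∂z = 0,
    (∇ × F)_y = ∂F_x/∂z - ∂F_z/∂x = 0,
    (∇ × F)_z = ∂F_y/∂x - ∂F_x/∂y = 13y^2 + 13.

On z = 3, (curl F)_z = 13y^2 + 13.

Convert to polar (x = r cos θ, y = r sin θ, dA = r dr dθ); the integrand becomes 13r^2sin(θ)^2 + 13, so

    ∬_D (curl F)_z dA = ∫_0^{2π} ∫_0^{5} (13r^2sin(θ)^2 + 13) · r dr dθ.

Inner (r from 0 to 5): 8125sin(θ)^2/4 + 325/2.
Outer (θ from 0 to 2π): 9425π/4.

Therefore ∮_C F · dr = 9425π/4.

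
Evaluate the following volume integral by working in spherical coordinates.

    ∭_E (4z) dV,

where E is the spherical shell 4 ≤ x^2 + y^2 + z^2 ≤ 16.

In spherical coordinates, x = ρ sin(φ) cos(θ), y = ρ sin(φ) sin(θ), z = ρ cos(φ), and dV = ρ^2 sin(φ) dρ dφ dθ.

The integrand becomes 4ρ cos(φ), so

    ∭_E (4z) dV = ∫_{0}^{2π} ∫_{0}^{π} ∫_{2}^{4} (4ρ cos(φ)) · ρ^2 sin(φ) dρ dφ dθ.

Inner (ρ): 120sin(2φ).
Middle (φ): 0.
Outer (θ): 0.

Therefore the triple integral equals 0.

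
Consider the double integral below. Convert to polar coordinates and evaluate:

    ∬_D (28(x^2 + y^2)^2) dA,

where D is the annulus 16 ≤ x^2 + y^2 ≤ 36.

The region D is 4 ≤ r ≤ 6, 0 ≤ θ ≤ 2π in polar coordinates, where x = r cos(θ), y = r sin(θ), and dA = r dr dθ.

Under the substitution, the integrand becomes 28r^4, so

    ∬_D (28(x^2 + y^2)^2) dA = ∫_{0}^{2π} ∫_{4}^{6} (28r^4) · r dr dθ.

Inner integral (in r): ∫_{4}^{6} (28r^4) · r dr = 595840/3.

Outer integral (in θ): ∫_{0}^{2π} (595840/3) dθ = 1191680π/3.

Therefore ∬_D (28(x^2 + y^2)^2) dA = 1191680π/3.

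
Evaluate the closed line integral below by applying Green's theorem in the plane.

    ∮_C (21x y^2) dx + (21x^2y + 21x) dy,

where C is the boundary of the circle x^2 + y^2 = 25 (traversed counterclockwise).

Green's theorem converts the closed line integral into a double integral over the enclosed region D:

    ∮_C P dx + Q dy = ∬_D (∂Q/∂x - ∂P/∂y) dA.

Here P = 21x y^2, Q = 21x^2y + 21x, so

    ∂Q/∂x = 42x y + 21,    ∂P/∂y = 42x y,
    ∂Q/∂x - ∂P/∂y = 21.

D is the region x^2 + y^2 ≤ 25. Evaluating the double integral:

In polar coordinates (x = r cos θ, y = r sin θ, dA = r dr dθ) the integrand becomes 21, so

    ∬_D (21) dA = ∫_0^{2π} ∫_0^{5} (21) · r dr dθ.

Inner (r from 0 to 5): 525/2.
Outer (θ from 0 to 2π): 525π.

Therefore ∮_C P dx + Q dy = 525π.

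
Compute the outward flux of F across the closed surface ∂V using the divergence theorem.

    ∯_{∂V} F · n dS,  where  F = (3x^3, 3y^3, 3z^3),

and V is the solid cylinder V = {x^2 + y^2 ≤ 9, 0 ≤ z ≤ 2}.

By the divergence theorem,

    ∯_{∂V} F · n dS = ∭_V (∇ · F) dV.

Compute the divergence:
    ∇ · F = ∂F_x/∂x + ∂F_y/∂y + ∂F_z/∂z = 9x^2 + 9y^2 + 9z^2.

In cylindrical coordinates, x = r cos(θ), y = r sin(θ), z = z, dV = r dr dθ dz, with 0 ≤ r ≤ 3, 0 ≤ θ ≤ 2π, 0 ≤ z ≤ 2.

The integrand, after substitution and multiplying by the volume element, becomes (9r^2 + 9z^2) · r, so

    ∭_V (∇·F) dV = ∫_0^{2π} ∫_0^{3} ∫_0^{2} (9r^2 + 9z^2) · r dz dr dθ.

Inner (z from 0 to 2): 18r^3 + 24r.
Middle (r from 0 to 3): 945/2.
Outer (θ from 0 to 2π): 945π.

Therefore ∯_{∂V} F · n dS = 945π.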